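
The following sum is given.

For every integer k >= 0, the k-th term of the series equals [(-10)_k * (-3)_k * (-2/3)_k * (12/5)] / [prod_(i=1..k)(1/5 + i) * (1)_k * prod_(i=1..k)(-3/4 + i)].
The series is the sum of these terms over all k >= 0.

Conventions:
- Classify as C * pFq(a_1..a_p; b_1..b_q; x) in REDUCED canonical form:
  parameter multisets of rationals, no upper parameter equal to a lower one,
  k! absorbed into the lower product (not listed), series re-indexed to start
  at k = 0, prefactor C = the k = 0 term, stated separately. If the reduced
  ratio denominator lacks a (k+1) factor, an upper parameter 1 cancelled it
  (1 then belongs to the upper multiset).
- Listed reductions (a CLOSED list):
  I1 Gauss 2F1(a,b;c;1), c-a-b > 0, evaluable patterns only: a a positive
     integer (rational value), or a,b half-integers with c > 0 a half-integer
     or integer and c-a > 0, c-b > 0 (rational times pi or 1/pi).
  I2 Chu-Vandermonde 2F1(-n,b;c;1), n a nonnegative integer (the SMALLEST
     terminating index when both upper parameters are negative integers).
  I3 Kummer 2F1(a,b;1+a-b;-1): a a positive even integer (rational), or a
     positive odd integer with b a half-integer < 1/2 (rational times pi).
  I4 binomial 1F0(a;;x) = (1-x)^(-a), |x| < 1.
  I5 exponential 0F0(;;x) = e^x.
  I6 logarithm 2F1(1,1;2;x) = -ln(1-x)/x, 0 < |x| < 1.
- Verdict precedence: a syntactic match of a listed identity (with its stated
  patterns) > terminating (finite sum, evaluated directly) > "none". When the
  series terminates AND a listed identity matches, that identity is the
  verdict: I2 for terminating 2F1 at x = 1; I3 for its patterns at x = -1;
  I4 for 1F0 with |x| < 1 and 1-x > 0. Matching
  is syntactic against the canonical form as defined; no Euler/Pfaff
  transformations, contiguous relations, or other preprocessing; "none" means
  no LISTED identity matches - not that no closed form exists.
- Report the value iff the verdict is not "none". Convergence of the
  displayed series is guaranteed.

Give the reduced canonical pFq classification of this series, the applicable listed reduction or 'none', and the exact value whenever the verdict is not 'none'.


Prefactor 12/5, argument 1: 3F2 with upper {-10, -3, -2/3} over lower {1/4, 6/5}. Verdict: terminating. (-3)_k vanishes past k = 3, leaving a 4-term sum, computed directly. Value: -56476/135.

The tell: with t_0 = 12/5, the lower running product (C = 12/5) is a rising factorial.
Term ratio: r(k) = 1 * (k-10) (k-3) (k-2/3) / [(k+1/4) (k+6/5) (k+1)] - rational; roots negated = parameters, x = 1, C = 12/5.


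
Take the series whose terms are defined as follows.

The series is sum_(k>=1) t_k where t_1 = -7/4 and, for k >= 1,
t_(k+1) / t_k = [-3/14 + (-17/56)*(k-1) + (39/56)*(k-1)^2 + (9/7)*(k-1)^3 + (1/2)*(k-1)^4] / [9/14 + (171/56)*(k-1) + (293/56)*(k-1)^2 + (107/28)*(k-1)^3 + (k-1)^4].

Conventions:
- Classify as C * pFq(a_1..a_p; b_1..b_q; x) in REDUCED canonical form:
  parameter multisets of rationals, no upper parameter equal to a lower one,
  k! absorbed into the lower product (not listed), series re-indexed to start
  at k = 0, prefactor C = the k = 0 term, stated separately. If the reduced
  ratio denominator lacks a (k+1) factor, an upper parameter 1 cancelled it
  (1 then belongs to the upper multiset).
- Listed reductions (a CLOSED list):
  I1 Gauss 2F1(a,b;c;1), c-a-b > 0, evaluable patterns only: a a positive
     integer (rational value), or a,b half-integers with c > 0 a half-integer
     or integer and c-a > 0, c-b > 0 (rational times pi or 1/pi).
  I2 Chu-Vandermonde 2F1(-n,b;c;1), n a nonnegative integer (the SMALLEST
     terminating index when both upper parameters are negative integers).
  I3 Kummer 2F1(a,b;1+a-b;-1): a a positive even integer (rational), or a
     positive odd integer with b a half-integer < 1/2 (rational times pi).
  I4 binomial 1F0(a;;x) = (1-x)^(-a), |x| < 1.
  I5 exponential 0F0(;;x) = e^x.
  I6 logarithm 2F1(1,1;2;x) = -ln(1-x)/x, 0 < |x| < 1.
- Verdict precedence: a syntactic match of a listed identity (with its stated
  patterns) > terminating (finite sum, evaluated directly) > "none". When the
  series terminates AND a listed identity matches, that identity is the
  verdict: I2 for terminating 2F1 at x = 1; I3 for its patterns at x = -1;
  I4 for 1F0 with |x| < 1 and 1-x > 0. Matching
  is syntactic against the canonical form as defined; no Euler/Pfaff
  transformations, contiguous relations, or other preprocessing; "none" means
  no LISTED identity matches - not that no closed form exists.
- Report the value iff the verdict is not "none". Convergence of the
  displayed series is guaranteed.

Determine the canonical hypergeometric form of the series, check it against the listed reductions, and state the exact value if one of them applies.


With C = -7/4: the canonical form is 2F1(-1/2, 1; 3/4; 1/2). Verdict: none. No listed pattern accepts 2F1(-1/2, 1; 3/4; 1/2).

The tell: x = (1/2) and the ratio is unreduced: k + 3/2 divides both sides (C = -7/4).
Term ratio: r(k) = (1/2) * (k-1/2) (k+1) / [(k+3/4) (k+1)] - rational in k, leading ratio (1/2); with t_0 = -7/4, classification follows.


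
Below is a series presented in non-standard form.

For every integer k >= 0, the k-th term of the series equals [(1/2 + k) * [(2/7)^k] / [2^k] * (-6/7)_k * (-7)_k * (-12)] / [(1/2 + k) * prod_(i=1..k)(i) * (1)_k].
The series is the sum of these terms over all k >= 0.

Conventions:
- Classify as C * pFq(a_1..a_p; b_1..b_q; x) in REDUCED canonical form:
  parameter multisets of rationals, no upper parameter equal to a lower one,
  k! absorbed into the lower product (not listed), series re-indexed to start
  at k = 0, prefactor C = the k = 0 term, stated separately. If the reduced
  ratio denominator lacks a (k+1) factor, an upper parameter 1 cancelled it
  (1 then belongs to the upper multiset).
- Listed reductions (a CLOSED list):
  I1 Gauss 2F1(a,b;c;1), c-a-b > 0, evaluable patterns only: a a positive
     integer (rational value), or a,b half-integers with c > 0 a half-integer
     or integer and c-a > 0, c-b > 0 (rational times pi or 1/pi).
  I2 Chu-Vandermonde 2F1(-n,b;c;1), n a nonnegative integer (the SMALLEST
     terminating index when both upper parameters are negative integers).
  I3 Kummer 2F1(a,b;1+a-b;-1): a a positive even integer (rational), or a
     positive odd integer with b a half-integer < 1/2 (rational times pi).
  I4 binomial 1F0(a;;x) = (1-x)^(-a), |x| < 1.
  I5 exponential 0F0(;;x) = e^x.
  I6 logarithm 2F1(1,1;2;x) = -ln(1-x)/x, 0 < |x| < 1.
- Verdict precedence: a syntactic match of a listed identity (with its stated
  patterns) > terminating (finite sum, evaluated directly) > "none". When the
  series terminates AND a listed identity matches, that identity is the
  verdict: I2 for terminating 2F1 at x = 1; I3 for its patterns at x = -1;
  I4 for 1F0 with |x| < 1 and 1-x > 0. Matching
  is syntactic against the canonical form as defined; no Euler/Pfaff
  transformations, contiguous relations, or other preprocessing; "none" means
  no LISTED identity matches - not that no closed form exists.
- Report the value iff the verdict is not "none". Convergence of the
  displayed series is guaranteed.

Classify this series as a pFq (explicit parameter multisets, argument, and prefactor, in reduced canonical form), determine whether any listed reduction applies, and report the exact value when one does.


x = 1/7 here; the reduced form reads 2F1, upper {-7, -6/7}, lower {1}, C = -12. Verdict: terminating. With -7 upstairs the series is a 8-term polynomial sum; evaluated term by term. Sum: -104433692786064/4747561509943.

Structural cue: t_0 being -12, the two k-th powers (prefactor -12) combine into one argument.
Ratio: r(k) = (1/7) * (k-7) (k-6/7) / [(k+1) (k+1)] - rational in k. x = (1/7); t_0 = -12; negate the roots.


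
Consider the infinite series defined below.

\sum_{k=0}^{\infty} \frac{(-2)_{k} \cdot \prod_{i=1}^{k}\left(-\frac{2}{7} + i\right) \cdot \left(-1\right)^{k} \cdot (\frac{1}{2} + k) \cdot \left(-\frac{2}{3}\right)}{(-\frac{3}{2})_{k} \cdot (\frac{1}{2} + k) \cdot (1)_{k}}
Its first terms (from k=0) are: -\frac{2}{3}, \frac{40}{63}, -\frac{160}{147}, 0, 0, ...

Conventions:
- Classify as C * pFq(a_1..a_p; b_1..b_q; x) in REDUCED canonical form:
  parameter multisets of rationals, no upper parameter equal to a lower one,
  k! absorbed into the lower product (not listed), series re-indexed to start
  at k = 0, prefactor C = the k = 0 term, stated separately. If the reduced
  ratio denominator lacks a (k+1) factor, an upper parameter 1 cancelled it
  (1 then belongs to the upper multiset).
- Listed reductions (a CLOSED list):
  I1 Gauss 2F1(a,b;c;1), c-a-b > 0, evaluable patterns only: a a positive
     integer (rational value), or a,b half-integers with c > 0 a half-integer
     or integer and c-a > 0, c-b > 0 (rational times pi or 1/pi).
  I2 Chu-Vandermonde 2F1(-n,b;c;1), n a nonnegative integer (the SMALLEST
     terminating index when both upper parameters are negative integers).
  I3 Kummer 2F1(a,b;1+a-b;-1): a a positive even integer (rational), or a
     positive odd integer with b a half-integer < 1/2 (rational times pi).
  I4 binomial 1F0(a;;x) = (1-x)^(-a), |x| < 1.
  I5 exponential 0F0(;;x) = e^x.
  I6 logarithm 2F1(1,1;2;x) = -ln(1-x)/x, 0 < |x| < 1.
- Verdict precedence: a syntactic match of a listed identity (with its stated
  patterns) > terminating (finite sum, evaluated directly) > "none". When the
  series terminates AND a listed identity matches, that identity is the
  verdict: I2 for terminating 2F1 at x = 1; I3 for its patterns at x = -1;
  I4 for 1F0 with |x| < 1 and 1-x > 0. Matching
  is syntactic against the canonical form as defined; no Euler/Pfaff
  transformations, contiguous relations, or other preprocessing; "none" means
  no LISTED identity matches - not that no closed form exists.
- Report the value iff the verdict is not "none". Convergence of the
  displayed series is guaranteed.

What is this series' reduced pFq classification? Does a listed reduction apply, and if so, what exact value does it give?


Classification (C = -\frac{2}{3}): 2F1 with upper {-2, \frac{5}{7}}, lower {-\frac{3}{2}}, argument x = -1. Verdict: terminating. (-2)_k vanishes past k = 2, leaving a 3-term sum, computed directly. Its exact value is -\frac{494}{441}.

Structural cue: t_0 being -\frac{2}{3}, the running product (C = -2/3, x = -1) telescopes to a rising factorial.
Step ratio: r(k) = -1 * (k-2) (k+\frac{5}{7}) / [(k-\frac{3}{2}) (k+1)] - rational in k. x = -1; t_0 = -\frac{2}{3}; negate the roots.


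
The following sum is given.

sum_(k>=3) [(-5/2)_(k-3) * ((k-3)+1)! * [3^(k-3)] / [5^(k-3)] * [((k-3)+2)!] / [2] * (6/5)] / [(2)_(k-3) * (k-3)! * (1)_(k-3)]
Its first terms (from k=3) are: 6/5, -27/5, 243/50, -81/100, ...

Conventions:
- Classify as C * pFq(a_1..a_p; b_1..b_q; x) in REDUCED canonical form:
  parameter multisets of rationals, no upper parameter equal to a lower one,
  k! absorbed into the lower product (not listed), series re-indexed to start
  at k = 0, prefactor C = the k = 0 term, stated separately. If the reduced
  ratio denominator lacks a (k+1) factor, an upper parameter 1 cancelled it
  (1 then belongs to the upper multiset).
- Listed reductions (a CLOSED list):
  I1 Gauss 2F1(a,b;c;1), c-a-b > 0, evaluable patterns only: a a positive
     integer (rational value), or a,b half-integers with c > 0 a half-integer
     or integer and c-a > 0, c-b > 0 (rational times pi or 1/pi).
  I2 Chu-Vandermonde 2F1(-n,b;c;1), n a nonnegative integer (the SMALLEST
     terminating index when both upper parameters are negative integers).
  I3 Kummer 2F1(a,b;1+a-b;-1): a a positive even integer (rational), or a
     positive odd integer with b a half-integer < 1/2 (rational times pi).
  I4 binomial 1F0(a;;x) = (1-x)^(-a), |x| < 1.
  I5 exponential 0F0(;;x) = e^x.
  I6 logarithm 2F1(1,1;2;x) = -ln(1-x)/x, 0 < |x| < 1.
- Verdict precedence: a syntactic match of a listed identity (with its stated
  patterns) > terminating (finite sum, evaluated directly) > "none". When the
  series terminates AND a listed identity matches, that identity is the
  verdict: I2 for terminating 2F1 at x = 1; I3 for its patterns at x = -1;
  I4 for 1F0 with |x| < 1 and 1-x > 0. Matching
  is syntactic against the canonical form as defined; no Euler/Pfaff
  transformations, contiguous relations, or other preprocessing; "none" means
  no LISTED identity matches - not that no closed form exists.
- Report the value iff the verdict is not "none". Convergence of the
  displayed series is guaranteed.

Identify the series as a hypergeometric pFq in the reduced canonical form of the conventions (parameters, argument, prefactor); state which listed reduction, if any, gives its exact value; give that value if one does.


x = 3/5 here; the reduced form reads 2F1, upper {-5/2, 3}, lower {1}, C = 6/5. Verdict: none. Every listed pattern misses the 2F1 form at 3/5, upper {-5/2, 3}.

First insight: with t_0 = 6/5, the two geometric factors (C = 6/5, x = 3/5) combine into one argument.
Term ratio: r(k) = (3/5) * (k-5/2) (k+3) / [(k+1) (k+1)] - rational in k, leading ratio (3/5); with t_0 = 6/5, classification follows.


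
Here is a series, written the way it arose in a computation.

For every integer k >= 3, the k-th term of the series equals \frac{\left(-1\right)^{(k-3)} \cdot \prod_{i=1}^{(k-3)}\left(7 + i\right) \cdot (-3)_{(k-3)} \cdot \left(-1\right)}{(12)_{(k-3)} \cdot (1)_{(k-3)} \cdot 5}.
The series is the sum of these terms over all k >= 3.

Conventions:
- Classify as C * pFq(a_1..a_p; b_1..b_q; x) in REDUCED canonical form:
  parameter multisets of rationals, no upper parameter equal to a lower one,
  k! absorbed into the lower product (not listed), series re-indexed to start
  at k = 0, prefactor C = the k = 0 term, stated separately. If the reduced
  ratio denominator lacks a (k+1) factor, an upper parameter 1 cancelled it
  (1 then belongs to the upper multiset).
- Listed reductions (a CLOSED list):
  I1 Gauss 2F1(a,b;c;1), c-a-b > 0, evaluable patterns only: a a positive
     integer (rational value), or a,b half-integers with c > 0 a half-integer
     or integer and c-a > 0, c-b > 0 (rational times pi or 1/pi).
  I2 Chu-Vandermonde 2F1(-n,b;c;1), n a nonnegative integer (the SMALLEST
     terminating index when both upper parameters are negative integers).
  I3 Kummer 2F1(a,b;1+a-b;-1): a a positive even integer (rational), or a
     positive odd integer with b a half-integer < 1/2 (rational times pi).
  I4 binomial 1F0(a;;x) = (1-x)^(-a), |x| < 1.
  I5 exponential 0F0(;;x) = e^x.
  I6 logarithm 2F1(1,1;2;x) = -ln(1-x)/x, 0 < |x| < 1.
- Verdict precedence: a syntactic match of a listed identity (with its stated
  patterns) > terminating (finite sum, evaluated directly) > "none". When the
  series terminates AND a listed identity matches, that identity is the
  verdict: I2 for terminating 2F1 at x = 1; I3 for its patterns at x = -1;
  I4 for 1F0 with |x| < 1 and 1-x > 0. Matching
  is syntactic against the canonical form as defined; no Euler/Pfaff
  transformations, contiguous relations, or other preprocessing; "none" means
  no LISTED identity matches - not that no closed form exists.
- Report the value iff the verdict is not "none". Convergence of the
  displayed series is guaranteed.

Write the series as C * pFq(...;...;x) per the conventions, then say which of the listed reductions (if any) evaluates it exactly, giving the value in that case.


Key observation: t_0 = -\frac{1}{5} here, and (1)_k (C = -1/5) is k! itself.
Step ratio: r(k) = -1 * (k-3) (k+8) / [(k+12) (k+1)] ; factor over Q: parameters, x = -1, and C = -\frac{1}{5}.

Canonical form: C = -\frac{1}{5} times 2F1 with upper {-3, 8}, lower {12}, x = -1. Verdict: this is Kummer (I3) (x = -1; c = 12 equals 1+a-b for upper {-3, 8}: listed pattern). Value: -\frac{33}{35}.


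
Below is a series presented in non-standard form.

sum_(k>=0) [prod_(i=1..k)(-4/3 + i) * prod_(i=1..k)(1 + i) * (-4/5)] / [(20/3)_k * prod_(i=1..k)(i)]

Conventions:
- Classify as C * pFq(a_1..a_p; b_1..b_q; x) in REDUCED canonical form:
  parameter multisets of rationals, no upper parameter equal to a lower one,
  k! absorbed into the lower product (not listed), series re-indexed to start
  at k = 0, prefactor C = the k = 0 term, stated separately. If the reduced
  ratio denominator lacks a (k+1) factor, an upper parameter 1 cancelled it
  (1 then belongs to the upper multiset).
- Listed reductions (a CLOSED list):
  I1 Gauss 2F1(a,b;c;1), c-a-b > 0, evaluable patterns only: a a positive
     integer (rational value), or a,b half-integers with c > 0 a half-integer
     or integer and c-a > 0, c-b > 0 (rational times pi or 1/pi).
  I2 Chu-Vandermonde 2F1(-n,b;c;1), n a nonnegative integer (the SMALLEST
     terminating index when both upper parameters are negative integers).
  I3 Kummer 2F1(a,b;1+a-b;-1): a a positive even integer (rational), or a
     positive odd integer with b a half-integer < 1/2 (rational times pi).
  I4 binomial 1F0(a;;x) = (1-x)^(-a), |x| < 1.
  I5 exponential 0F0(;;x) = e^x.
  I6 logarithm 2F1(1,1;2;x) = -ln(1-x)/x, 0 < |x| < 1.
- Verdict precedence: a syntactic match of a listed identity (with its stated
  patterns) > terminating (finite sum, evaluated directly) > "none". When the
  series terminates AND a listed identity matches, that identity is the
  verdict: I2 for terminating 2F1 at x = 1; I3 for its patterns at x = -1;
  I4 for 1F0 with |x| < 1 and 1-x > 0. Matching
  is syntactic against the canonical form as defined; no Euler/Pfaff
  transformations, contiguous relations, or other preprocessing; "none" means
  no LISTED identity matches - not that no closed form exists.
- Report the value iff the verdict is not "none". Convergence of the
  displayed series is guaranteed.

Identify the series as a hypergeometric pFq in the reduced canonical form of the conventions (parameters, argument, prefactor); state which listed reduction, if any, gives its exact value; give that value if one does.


Key observation: t_0 = -4/5 here, and the running product (C = -4/5, x = 1) telescopes to a rising factorial.
Adjacent-term ratio: r(k) = 1 * (k-1/3) (k+2) / [(k+20/3) (k+1)] - rational in k, leading ratio 1; with t_0 = -4/5, classification follows.

Canonical form: C = -4/5 times 2F1 with upper {-1/3, 2}, lower {20/3}, x = 1. Verdict (x = 1): the Gauss summation I1 applies (x = 1: the Gamma ratio telescopes since c-a-b = 5 > 0 and a = 2 in Z>0). Value: -476/675.


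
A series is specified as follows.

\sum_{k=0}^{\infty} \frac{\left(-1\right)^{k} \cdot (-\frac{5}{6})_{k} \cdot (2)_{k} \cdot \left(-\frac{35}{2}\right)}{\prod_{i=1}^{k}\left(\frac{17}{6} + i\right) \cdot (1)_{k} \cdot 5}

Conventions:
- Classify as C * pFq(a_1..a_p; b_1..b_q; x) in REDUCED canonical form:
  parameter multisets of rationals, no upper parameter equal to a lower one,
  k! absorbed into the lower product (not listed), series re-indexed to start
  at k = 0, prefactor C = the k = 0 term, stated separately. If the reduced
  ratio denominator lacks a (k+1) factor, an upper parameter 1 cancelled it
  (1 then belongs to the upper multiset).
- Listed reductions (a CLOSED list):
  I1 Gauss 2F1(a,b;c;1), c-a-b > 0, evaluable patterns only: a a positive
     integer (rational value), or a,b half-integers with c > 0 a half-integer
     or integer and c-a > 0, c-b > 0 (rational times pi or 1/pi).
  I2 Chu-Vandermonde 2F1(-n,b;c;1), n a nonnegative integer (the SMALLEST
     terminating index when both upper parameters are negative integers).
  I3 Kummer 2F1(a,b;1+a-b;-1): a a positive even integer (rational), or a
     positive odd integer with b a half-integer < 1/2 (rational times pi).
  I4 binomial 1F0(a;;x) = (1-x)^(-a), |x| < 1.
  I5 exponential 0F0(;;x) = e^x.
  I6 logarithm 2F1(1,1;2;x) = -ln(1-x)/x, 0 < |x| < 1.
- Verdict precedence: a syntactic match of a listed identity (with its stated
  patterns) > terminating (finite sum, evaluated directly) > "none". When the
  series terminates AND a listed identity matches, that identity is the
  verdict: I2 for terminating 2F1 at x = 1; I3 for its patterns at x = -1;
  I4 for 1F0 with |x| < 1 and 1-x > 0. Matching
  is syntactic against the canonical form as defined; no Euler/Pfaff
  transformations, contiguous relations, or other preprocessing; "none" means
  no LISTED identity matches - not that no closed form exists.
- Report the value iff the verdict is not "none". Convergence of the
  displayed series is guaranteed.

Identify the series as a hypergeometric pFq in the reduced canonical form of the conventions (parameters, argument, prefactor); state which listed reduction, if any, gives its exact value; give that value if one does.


At argument -1: a 2F1 with upper {-\frac{5}{6}, 2}, lower {\frac{23}{6}}, scaled by C = -\frac{7}{2}. Verdict: this is Kummer (I3) (x = -1; c = \frac{23}{6} equals 1+a-b for upper {-\frac{5}{6}, 2}: listed pattern). Its exact value is -\frac{119}{24}.

Structural cue: from the first term -\frac{7}{2}: the lower running product (prefactor -7/2) is a rising factorial.
Consecutive-term ratio: r(k) = -1 * (k-\frac{5}{6}) (k+2) / [(k+\frac{23}{6}) (k+1)] - poly over poly, x = -1 from leading terms; C = -\frac{7}{2} at k = 0.


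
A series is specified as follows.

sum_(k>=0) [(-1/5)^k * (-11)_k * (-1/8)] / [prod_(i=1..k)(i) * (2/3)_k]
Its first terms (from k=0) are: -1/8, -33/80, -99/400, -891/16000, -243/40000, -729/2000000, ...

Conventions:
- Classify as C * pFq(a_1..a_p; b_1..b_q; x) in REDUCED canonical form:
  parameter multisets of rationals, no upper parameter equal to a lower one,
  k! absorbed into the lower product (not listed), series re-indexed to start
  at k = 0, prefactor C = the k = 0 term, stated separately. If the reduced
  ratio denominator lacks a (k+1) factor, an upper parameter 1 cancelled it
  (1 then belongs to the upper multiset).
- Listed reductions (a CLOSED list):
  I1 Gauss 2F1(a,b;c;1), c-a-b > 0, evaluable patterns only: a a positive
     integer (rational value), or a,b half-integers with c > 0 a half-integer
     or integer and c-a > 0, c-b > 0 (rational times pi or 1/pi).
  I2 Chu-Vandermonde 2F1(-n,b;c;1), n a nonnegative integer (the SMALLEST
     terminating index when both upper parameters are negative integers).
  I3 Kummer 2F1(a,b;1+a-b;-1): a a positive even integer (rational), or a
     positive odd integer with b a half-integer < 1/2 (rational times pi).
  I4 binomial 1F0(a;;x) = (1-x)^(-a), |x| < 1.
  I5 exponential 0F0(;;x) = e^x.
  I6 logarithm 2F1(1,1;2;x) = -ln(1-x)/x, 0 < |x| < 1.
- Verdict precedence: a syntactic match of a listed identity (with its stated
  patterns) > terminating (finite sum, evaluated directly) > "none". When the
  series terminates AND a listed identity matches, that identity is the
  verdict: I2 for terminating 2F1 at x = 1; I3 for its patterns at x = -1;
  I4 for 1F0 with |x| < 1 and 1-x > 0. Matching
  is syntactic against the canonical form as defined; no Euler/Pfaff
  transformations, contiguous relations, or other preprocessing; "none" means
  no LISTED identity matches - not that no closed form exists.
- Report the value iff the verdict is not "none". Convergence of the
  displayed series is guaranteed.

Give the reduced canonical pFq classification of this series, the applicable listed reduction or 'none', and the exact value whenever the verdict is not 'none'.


x = -1/5 here; the reduced form reads 1F1, upper {-11}, lower {2/3}, C = -1/8. Verdict: terminating - upper -11 stops the sum at k = 11; the 12 terms are added exactly. Hence: -769226225194204051387/908027120000000000000.

Structural cue: from the first term -1/8: the product of the first k integers (C = -1/8) is k!.
Adjacent-term ratio: r(k) = (-1/5) * (k-11) / [(k+2/3) (k+1)] - rational in k. x = (-1/5); t_0 = -1/8; negate the roots.


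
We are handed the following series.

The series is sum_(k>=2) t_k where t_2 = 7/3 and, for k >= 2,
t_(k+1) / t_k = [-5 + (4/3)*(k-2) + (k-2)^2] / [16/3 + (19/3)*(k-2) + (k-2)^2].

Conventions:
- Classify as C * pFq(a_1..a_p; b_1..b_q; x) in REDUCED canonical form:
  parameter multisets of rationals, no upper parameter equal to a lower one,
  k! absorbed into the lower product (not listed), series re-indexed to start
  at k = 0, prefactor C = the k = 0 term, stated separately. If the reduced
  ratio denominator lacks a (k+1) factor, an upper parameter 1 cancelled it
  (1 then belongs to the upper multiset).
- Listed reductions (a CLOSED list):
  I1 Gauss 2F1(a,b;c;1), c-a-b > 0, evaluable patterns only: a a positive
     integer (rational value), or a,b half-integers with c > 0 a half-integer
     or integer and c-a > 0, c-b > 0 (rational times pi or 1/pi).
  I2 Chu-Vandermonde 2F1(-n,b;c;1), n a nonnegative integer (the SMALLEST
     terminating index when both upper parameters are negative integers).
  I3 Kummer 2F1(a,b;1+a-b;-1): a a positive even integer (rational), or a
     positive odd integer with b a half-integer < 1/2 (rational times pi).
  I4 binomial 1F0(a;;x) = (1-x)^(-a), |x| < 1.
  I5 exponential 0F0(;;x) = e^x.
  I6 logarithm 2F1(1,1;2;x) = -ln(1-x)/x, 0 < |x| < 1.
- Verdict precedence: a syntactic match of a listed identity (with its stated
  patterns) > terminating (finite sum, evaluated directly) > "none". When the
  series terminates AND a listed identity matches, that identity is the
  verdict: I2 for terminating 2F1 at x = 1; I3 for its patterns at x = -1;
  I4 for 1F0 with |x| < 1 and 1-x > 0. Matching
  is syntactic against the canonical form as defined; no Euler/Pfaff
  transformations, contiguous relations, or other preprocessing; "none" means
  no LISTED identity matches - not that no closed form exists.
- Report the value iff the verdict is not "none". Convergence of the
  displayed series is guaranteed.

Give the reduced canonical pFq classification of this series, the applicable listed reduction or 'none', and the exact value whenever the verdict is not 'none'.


At argument 1: a 2F1 with upper {-5/3, 3}, lower {16/3}, scaled by C = 7/3. Verdict: the Gauss summation I1 applies (x = 1: the Gamma ratio telescopes since c-a-b = 4 > 0 and a = 3 in Z>0). Sum: 637/972.

The tell: with t_0 = 7/3, factor the ratio over Q (prefactor 7/3): negated roots = parameters.
Term ratio: r(k) = 1 * (k-5/3) (k+3) / [(k+16/3) (k+1)] ; factor over Q: parameters, x = 1, and C = 7/3.


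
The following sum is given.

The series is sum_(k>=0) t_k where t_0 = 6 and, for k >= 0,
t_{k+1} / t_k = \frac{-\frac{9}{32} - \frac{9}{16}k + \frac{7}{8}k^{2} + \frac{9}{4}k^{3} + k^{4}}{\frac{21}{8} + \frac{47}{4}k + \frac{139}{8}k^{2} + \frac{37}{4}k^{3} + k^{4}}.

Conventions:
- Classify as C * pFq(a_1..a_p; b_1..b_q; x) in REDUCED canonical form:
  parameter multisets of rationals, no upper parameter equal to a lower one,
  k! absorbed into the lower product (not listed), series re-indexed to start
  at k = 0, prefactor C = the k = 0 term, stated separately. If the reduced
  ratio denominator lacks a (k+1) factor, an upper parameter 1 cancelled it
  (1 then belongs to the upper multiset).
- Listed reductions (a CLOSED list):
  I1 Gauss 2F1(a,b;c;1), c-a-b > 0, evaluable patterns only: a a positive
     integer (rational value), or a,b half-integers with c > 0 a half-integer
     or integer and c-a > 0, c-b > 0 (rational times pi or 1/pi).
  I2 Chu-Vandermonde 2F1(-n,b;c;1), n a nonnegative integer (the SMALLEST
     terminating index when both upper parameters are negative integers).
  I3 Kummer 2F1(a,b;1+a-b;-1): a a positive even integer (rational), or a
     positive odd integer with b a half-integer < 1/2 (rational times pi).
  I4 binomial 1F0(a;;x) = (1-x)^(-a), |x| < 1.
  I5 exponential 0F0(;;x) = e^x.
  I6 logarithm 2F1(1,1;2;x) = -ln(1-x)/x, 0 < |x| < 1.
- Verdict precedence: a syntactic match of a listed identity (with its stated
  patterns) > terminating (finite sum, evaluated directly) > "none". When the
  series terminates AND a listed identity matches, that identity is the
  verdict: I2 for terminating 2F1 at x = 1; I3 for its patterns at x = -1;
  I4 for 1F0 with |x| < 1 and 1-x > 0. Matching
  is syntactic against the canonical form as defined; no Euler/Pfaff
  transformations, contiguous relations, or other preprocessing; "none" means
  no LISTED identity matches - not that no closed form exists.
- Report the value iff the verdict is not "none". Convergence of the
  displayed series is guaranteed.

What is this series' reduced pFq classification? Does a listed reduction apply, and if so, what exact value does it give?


At argument 1: a 2F1 with upper {-\frac{1}{2}, \frac{3}{2}}, lower {7}, scaled by C = 6. Verdict at x = 1: Gauss's theorem I1 (half-integer case) matches (x = 1; upper {-\frac{1}{2}, \frac{3}{2}} half-integers, c = 7 in the evaluable pattern). Exact value: \frac{1048576}{63063} / \pi.

Key observation: t_0 being 6, the parameter 3/4 appears in both the upper and lower lists and cancels (alongside the other common factor).
Adjacent-term ratio: r(k) = 1 * (k-\frac{1}{2}) (k+\frac{3}{2}) / [(k+7) (k+1)] - rational in k, leading ratio 1; with t_0 = 6, classification follows.


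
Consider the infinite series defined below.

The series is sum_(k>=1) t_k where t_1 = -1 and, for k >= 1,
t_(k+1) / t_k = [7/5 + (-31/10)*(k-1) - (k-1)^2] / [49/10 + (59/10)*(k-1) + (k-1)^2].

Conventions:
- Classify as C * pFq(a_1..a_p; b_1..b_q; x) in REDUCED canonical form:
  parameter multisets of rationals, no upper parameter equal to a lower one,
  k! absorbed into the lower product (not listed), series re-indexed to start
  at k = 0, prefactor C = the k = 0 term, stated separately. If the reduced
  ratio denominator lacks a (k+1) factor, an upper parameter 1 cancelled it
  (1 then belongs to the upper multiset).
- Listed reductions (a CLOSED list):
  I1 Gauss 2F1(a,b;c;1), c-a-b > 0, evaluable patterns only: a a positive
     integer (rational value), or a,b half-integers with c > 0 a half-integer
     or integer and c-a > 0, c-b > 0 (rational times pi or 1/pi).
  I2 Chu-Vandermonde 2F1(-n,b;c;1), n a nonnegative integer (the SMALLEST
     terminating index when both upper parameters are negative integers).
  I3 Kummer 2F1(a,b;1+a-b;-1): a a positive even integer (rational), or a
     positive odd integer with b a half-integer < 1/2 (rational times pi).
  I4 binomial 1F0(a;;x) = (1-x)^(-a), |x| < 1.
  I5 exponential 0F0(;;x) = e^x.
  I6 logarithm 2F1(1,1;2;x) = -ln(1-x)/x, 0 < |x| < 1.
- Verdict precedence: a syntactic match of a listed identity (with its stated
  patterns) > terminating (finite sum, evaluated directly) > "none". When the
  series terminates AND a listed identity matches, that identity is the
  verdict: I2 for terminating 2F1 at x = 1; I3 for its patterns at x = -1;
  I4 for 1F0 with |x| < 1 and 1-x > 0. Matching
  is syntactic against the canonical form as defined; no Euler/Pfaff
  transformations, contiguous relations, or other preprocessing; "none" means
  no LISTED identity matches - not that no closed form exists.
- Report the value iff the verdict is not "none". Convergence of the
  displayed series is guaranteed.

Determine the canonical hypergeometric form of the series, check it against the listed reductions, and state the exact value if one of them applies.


Key step: t_0 being -1, roots of the ratio polynomials (C = -1) are the negated parameters.
Ratio: r(k) = (-1) * (k-2/5) (k+7/2) / [(k+49/10) (k+1)] - rational in k. x = (-1); t_0 = -1; negate the roots.

Reduced: x = -1, 2F1, upper = {-2/5, 7/2}, lower = {49/10}, C = -1. Verdict: none (x = -1): each listed identity misses the multisets {-2/5, 7/2} ; {49/10}.


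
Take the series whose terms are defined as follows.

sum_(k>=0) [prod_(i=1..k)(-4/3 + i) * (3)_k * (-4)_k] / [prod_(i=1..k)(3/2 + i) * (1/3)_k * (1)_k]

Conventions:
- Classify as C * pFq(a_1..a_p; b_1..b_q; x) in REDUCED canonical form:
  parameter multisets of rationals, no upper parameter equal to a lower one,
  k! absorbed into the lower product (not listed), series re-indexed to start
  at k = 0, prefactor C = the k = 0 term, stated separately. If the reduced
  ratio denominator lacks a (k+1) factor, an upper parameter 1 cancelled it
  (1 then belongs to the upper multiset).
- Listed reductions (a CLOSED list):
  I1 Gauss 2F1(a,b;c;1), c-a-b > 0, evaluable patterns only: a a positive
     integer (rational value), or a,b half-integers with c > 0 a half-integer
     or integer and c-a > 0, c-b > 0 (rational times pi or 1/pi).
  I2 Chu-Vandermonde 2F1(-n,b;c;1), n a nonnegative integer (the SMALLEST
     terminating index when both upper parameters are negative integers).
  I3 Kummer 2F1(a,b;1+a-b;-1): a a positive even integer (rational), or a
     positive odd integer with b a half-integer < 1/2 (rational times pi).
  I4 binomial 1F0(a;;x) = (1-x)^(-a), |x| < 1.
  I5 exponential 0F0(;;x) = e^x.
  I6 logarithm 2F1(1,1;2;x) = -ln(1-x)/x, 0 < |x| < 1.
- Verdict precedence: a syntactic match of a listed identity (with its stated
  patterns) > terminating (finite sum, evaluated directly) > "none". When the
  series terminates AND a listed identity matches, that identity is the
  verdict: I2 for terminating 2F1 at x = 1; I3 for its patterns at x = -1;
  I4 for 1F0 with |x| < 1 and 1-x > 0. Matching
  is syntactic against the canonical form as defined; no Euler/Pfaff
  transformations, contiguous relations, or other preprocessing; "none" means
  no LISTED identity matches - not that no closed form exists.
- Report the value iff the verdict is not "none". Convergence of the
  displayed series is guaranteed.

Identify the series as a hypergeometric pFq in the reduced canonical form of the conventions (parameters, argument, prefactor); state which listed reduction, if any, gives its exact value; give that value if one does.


Classification (C = 1): 3F2 with upper {-4, -1/3, 3}, lower {1/3, 5/2}, argument x = 1. Verdict: terminating - no listed pattern fits, but -4 in the upper list cuts the series at k = 4; direct evaluation. Exact value: 27389/8085.

Structural cue: with t_0 = 1, (1)_k (C = 1, x = 1) is k! itself.
Step ratio: r(k) = 1 * (k-4) (k-1/3) (k+3) / [(k+1/3) (k+5/2) (k+1)] ; factor over Q: parameters, x = 1, and C = 1.


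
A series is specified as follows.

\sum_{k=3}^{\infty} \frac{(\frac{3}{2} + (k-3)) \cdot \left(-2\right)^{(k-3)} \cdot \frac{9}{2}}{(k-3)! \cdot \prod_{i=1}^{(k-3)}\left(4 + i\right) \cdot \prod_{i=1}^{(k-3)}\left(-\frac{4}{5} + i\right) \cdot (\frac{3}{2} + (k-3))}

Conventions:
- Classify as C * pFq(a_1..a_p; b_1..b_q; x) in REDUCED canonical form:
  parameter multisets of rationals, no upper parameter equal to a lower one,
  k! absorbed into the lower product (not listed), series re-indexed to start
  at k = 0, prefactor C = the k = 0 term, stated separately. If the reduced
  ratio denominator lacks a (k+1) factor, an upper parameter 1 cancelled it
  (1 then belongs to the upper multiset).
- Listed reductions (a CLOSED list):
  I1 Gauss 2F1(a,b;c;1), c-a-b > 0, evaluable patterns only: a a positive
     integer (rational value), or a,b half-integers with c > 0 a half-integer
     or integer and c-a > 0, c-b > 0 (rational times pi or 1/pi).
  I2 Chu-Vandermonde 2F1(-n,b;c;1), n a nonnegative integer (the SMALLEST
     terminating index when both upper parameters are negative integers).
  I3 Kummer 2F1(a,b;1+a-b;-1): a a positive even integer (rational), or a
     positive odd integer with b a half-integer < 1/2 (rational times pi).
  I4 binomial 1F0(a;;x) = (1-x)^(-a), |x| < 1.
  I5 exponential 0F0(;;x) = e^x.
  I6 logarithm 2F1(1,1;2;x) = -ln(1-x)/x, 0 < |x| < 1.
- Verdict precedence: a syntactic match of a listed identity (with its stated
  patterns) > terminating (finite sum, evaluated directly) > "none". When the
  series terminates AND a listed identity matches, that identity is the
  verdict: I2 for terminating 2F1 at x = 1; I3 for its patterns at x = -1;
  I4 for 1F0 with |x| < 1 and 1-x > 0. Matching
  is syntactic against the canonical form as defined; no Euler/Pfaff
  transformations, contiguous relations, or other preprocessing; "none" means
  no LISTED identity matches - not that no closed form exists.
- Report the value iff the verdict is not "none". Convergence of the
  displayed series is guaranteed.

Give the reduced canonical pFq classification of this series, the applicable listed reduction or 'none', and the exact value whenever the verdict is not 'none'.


Canonical form: C = \frac{9}{2} times 0F2 with upper {-}, lower {\frac{1}{5}, 5}, x = -2. Verdict: none here - no I1-I6 shape fits x = -2 with lower {\frac{1}{5}, 5}.

The tell: with t_0 = \frac{9}{2}, the lower running product (C = 9/2, x = -2) is a rising factorial.
Adjacent-term ratio: r(k) = -2 * 1 / [(k+\frac{1}{5}) (k+5) (k+1)] - poly over poly, x = -2 from leading terms; C = \frac{9}{2} at k = 0.


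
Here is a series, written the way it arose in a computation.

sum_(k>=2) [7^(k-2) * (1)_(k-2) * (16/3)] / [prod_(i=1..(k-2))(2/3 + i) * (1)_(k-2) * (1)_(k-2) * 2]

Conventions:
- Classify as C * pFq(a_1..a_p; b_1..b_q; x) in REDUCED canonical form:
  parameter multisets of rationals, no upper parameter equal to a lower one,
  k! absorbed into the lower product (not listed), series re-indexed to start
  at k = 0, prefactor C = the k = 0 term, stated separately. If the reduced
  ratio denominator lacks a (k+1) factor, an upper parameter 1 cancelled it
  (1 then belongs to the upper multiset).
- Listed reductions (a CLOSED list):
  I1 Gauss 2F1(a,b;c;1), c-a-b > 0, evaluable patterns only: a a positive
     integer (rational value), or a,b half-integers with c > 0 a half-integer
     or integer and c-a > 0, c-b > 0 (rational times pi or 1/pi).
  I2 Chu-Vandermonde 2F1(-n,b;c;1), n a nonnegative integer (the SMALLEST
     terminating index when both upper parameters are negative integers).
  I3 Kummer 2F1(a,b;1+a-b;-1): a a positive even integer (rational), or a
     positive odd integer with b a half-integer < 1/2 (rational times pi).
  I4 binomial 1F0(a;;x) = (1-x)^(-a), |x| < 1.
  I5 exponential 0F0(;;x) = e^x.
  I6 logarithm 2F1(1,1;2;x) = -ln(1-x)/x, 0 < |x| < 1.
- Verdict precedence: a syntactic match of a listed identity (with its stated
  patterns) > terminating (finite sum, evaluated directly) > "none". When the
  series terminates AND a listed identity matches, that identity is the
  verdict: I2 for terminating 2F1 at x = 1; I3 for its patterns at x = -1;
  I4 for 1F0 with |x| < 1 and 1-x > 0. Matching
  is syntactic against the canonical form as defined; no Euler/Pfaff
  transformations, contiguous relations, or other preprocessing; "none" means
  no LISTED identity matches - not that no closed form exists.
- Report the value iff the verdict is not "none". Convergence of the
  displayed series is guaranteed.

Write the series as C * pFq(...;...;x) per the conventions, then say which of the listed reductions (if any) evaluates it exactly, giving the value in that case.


x = 7 here; the reduced form reads 0F1, upper {-}, lower {5/3}, C = 8/3. Verdict: none - this 0F1 at x = 7 matches no listed pattern, and upper {-} holds no stopper.

First insight: t_0 being 8/3, the lower running product (prefactor 8/3) is a rising factorial.
Consecutive-term ratio: r(k) = 7 * 1 / [(k+5/3) (k+1)] - poly over poly, x = 7 from leading terms; C = 8/3 at k = 0.


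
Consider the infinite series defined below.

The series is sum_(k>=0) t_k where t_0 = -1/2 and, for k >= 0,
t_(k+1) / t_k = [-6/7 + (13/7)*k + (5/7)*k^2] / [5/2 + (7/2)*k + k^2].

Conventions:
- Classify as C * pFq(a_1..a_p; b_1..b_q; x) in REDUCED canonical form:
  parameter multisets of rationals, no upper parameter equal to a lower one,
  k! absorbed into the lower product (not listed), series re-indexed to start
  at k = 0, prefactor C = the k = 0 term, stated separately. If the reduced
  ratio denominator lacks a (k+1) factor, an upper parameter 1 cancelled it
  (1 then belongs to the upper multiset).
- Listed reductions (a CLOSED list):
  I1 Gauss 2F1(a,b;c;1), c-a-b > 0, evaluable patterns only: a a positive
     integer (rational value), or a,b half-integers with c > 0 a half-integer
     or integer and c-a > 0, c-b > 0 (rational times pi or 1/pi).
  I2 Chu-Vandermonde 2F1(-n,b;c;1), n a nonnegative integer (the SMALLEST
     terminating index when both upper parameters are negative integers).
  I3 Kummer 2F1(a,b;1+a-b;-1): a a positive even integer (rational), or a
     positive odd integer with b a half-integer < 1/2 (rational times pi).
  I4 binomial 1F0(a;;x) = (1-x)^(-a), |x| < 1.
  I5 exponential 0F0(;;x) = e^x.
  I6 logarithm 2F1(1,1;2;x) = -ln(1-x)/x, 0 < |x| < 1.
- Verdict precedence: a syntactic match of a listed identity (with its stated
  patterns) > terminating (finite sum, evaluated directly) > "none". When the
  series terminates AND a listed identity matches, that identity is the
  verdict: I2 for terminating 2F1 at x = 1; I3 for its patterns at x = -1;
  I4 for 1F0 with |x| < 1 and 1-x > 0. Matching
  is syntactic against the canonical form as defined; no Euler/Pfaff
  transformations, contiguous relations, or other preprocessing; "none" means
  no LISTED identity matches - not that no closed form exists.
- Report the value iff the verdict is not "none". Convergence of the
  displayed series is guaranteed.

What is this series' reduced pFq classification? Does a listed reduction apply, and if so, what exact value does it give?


Classification (C = -1/2): 2F1 with upper {-2/5, 3}, lower {5/2}, argument x = 5/7. Verdict: none here - no I1-I6 shape fits x = 5/7 with lower {5/2}.

Key observation: t_0 being -1/2, factor the ratio over Q (C = -1/2, x = 5/7): negated roots = parameters.
Ratio: r(k) = (5/7) * (k-2/5) (k+3) / [(k+5/2) (k+1)] - rational in k. x = (5/7); t_0 = -1/2; negate the roots.
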